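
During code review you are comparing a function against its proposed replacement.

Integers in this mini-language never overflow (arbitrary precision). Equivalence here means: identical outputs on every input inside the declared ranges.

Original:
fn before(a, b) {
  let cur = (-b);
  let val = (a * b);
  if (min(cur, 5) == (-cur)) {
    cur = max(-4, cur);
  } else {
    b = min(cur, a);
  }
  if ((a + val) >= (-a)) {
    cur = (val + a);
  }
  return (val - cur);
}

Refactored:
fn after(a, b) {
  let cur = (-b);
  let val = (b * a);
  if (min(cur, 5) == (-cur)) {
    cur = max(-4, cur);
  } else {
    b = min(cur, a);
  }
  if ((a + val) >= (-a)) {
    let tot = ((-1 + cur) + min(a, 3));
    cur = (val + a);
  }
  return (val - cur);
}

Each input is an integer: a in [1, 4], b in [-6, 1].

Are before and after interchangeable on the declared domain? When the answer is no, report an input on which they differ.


Although arithmetic usage differs, statement counts differ, constant usage differs, min/max/abs usage differs, local variable names differ, 32/32 inputs agree.
verdict: equivalent


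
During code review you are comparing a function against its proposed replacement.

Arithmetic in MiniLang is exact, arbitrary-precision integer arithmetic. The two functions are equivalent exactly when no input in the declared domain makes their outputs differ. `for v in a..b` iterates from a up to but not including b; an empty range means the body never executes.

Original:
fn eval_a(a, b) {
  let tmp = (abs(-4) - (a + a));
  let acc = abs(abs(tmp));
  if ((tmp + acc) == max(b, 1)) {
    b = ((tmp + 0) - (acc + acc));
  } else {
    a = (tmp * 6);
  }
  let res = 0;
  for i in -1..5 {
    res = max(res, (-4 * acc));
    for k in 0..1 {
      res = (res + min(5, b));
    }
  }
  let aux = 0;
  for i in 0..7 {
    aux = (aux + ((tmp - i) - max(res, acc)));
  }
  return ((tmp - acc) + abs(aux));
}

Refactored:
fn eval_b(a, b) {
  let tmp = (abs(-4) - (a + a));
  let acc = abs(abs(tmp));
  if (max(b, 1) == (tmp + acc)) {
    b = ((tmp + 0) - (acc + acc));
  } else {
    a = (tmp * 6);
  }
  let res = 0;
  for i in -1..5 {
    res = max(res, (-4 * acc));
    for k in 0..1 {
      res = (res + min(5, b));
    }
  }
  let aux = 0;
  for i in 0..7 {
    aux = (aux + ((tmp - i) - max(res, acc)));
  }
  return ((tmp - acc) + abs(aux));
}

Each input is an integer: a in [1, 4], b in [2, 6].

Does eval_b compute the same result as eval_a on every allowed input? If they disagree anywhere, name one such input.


The two versions differ — the changes include same computation, different form.
Tracing a=1, b=5: eval_a: tmp becomes 2; next acc becomes 2; next ((tmp + acc) == max(b, 1)) evaluates to false; next a becomes 12; next res becomes 0; next at i=-1:; next res becomes 0; next at k=0:; next res becomes 5; next at i=0:; next res becomes 5; next at k=0:; next res becomes 10; next at i=1:; next res becomes 10; next at k=0:; next res becomes 15; next at i=2:; next res becomes 15; next at k=0:; next res becomes 20; next at i=3:; next res becomes 20; next at k=0:; next res becomes 25; next at i=4:; next res becomes 25; next at k=0:; next res becomes 30; next aux becomes 0; next at i=0:; next aux becomes -28; next at i=1:; next aux becomes -57; next at i=2:; next aux becomes -87; next at i=3:; next aux becomes -118; next at i=4:; next aux becomes -150; next at i=5:; next aux becomes -183; next at i=6:; next aux becomes -217; next final value 217 | eval_b: tmp becomes 2; next acc becomes 2; next (max(b, 1) == (tmp + acc)) evaluates to false; next a becomes 12; next res becomes 0; next at i=-1:; next res becomes 0; next at k=0:; next res becomes 5; next at i=0:; next res becomes 5; next at k=0:; next res becomes 10; next at i=1:; next res becomes 10; next at k=0:; next res becomes 15; next at i=2:; next res becomes 15; next at k=0:; next res becomes 20; next at i=3:; next res becomes 20; next at k=0:; next res becomes 25; next at i=4:; next res becomes 25; next at k=0:; next res becomes 30; next aux becomes 0; next at i=0:; next aux becomes -28; next at i=1:; next aux becomes -57; next at i=2:; next aux becomes -87; next at i=3:; next aux becomes -118; next at i=4:; next aux becomes -150; next at i=5:; next aux becomes -183; next at i=6:; next aux becomes -217; next final value 217 — matching result 217.
Every one of the 20 inputs gives matching results.
verdict: equivalent


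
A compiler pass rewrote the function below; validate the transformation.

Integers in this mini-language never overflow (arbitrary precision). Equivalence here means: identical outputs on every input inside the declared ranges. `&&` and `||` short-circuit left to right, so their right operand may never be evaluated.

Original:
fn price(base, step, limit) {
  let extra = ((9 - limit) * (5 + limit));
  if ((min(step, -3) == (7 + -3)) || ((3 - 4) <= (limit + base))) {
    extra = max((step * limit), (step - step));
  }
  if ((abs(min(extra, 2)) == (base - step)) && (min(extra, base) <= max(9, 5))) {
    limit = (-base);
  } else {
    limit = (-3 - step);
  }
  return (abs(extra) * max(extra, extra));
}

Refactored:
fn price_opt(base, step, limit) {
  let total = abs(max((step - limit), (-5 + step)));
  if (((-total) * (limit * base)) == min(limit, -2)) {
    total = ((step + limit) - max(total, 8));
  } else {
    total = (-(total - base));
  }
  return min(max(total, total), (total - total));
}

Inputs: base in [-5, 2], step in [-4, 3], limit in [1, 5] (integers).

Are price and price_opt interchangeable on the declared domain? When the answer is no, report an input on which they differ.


There is a counterexample at base=-5, step=-4, limit=1: 2304 on one side, -10 on the other.
price: extra := 48 | ((min(step, -3) == (7 + -3)) || ((3 - 4) <= (limit + base))): false | ((abs(min(extra, 2)) == (base - step)) && (min(extra, base) <= max(9, 5))): false | limit := 1 | result 2304
price_opt: total := 5 | (((-total) * (limit * base)) == min(limit, -2)): false | total := -10 | result -10
verdict: not equivalent; witness: base=-5, step=-4, limit=1


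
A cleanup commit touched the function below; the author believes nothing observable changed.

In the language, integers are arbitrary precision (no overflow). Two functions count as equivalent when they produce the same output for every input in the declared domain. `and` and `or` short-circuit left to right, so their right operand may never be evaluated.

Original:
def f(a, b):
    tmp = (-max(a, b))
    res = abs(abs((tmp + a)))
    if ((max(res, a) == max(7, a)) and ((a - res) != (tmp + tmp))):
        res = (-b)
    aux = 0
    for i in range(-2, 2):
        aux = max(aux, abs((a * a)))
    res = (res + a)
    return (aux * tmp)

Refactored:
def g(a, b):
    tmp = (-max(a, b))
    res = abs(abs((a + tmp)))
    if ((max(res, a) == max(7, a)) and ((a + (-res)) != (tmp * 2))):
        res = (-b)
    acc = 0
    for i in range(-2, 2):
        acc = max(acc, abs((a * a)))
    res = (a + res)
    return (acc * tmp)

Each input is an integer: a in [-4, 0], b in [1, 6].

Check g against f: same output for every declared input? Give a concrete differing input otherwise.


Behavior is preserved: although arithmetic usage differs; and constant usage differs; and local variable names differ, the outputs never diverge.
Tracing a=-4, b=4: f: tmp becomes -4; next res becomes 8; next ((max(res, a) == max(7, a)) and ((a - res) != (tmp + tmp))) evaluates to false; next aux becomes 0; next at i=-2:; next aux becomes 16; next at i=-1:; next aux becomes 16; next at i=0:; next aux becomes 16; next at i=1:; next aux becomes 16; next res becomes 4; next final value -64 | g: tmp becomes -4; next res becomes 8; next ((max(res, a) == max(7, a)) and ((a + (-res)) != (tmp * 2))) evaluates to false; next acc becomes 0; next at i=-2:; next acc becomes 16; next at i=-1:; next acc becomes 16; next at i=0:; next acc becomes 16; next at i=1:; next acc becomes 16; next res becomes 4; next final value -64 — matching result -64.
Across all 30 domain points the two functions coincide.
verdict: equivalent


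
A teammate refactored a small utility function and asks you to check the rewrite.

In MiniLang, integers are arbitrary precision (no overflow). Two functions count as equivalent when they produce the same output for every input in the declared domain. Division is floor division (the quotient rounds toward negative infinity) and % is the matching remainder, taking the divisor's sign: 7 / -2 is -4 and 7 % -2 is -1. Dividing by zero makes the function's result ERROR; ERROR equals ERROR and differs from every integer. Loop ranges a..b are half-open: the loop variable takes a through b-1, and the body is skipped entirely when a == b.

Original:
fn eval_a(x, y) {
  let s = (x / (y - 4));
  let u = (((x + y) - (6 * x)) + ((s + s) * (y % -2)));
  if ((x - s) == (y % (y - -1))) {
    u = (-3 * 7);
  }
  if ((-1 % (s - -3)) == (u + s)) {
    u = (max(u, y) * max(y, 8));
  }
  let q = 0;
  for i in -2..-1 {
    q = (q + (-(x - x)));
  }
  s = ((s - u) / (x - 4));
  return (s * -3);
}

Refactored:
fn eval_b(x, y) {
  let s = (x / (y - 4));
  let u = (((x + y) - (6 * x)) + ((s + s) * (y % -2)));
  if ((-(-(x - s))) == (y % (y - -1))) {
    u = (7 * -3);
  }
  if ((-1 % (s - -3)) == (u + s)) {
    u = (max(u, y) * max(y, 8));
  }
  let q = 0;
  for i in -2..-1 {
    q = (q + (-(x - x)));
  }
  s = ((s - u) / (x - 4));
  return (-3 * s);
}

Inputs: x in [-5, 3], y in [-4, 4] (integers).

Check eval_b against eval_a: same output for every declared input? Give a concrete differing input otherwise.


The two versions differ — the changes include same computation, different form.
Spot check at x=1, y=-1 — eval_a: s := -1 | u := -4 | divide-by-zero, output ERROR. eval_b: s := -1 | u := -4 | divide-by-zero, output ERROR. Both give ERROR.
Every one of the 81 inputs gives matching results.
verdict: equivalent


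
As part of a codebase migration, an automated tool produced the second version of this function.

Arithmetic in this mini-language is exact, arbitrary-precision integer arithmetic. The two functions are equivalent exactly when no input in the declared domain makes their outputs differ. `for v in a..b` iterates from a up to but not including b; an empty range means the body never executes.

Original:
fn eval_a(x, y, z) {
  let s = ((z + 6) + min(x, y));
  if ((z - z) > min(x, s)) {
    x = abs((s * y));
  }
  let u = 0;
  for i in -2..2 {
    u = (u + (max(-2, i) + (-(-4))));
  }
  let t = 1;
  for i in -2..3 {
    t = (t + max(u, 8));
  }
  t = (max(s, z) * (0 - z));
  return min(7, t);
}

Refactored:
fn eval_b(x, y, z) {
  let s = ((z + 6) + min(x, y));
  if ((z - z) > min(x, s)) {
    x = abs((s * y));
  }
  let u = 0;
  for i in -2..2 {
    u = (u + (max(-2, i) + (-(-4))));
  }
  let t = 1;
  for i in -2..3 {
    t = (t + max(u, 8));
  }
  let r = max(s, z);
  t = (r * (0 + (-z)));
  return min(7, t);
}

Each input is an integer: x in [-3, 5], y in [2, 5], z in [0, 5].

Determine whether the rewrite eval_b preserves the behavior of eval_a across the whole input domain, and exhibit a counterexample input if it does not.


Behavior is preserved: although statement counts differ; and arithmetic usage differs; and local variable names differ, the outputs never diverge.
Spot check at x=-2, y=2, z=5 — eval_a: s=9, then ((z - z) > min(x, s)) is true, then x=18, then u=0, then (i=-2), then u=2, then (i=-1), then u=5, then (i=0), then u=9, then (i=1), then u=14, then t=1, then (i=-2), then t=15, then (i=-1), then t=29, then (i=0), then t=43, then (i=1), then t=57, then (i=2), then t=71, then t=-45, then returns -45. eval_b: s=9, then ((z - z) > min(x, s)) is true, then x=18, then u=0, then (i=-2), then u=2, then (i=-1), then u=5, then (i=0), then u=9, then (i=1), then u=14, then t=1, then (i=-2), then t=15, then (i=-1), then t=29, then (i=0), then t=43, then (i=1), then t=57, then (i=2), then t=71, then r=9, then t=-45, then returns -45. Both give -45.
An exhaustive pass over the 216 declared inputs shows identical outputs.
verdict: equivalent


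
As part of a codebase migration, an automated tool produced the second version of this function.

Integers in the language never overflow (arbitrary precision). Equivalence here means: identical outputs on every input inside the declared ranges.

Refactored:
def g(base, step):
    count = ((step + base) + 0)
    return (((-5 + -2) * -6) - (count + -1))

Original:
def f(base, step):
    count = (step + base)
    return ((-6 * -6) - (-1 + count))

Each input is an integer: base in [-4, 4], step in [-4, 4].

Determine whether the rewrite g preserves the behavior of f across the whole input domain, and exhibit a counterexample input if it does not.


There is a counterexample at base=-4, step=-4: 45 on one side, 51 on the other.
f: count := -8 | result 45
g: count := -8 | result 51
verdict: not equivalent; witness: base=-4, step=-4


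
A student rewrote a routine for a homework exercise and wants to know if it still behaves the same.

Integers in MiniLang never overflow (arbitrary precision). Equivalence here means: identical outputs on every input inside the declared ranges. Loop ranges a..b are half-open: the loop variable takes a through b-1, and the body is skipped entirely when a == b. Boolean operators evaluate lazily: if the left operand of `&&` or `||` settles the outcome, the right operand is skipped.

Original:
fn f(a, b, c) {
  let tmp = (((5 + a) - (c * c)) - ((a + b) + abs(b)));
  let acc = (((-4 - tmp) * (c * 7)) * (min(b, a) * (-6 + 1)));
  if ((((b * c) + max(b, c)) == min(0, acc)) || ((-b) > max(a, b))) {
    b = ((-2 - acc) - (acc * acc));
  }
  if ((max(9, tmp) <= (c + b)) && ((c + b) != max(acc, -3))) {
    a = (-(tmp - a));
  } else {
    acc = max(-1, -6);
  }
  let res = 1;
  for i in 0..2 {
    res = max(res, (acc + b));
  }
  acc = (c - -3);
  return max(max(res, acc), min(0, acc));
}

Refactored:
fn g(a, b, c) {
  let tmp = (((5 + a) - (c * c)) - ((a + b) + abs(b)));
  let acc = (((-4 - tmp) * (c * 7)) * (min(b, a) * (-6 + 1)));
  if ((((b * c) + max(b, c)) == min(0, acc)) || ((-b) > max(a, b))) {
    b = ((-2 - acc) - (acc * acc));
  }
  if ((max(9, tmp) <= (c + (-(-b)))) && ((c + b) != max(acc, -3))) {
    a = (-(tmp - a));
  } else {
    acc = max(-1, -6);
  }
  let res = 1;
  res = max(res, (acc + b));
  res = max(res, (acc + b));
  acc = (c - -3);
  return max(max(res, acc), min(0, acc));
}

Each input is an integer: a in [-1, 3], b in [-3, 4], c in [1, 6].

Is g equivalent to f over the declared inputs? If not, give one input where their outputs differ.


Behavior is preserved: although loop structure differs; and arithmetic usage differs; and min/max/abs usage differs; and local variable names differ, the outputs never diverge.
Spot check at a=2, b=0, c=6 — f: tmp=-31, then acc=0, then ((((b * c) + max(b, c)) == min(0, acc)) || ((-b) > max(a, b))) is false, then ((max(9, tmp) <= (c + b)) && ((c + b) != max(acc, -3))) is false, then acc=-1, then res=1, then (i=0), then res=1, then (i=1), then res=1, then acc=9, then returns 9. g: tmp=-31, then acc=0, then ((((b * c) + max(b, c)) == min(0, acc)) || ((-b) > max(a, b))) is false, then ((max(9, tmp) <= (c + (-(-b)))) && ((c + b) != max(acc, -3))) is false, then acc=-1, then res=1, then res=1, then res=1, then acc=9, then returns 9. Both give 9.
An exhaustive pass over the 240 declared inputs shows identical outputs.
verdict: equivalent


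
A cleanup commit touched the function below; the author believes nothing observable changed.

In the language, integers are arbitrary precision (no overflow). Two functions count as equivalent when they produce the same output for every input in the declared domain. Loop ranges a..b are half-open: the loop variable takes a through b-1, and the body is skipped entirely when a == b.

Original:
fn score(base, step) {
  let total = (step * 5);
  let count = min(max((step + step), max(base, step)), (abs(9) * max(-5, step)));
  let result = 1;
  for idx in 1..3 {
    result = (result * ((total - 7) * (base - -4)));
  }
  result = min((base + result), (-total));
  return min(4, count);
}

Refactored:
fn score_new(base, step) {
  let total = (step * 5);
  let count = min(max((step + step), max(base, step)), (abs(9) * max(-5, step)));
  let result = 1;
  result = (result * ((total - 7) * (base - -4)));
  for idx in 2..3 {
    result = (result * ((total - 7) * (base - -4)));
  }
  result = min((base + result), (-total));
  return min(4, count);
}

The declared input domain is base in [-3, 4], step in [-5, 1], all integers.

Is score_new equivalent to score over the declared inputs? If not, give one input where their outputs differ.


Changes here: arithmetic usage differs, plus statement counts differ, plus loop structure differs, plus constant usage differs; the full 56-point sweep finds no disagreement.
verdict: equivalent


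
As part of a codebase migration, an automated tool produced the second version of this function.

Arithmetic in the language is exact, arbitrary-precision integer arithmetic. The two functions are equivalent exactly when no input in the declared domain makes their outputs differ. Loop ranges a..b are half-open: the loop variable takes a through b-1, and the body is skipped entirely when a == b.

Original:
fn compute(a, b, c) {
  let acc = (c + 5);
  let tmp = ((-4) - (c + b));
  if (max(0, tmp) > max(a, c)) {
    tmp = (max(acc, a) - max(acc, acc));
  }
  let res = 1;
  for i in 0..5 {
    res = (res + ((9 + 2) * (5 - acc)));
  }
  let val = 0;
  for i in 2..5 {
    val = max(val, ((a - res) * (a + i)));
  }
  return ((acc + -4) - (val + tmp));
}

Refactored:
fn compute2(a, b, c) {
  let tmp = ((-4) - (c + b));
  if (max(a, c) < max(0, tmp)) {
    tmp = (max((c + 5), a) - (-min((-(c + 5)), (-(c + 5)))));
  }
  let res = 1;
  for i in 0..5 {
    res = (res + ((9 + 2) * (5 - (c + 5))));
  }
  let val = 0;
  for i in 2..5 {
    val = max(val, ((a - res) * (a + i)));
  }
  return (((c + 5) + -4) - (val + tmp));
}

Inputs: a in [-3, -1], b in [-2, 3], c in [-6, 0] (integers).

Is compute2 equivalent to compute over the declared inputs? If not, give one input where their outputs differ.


Changes here: arithmetic usage differs, plus min/max/abs usage differs, plus comparison usage differs, plus constant usage differs, plus statement counts differ, plus local variable names differ; the full 126-point sweep finds no disagreement.
verdict: equivalent


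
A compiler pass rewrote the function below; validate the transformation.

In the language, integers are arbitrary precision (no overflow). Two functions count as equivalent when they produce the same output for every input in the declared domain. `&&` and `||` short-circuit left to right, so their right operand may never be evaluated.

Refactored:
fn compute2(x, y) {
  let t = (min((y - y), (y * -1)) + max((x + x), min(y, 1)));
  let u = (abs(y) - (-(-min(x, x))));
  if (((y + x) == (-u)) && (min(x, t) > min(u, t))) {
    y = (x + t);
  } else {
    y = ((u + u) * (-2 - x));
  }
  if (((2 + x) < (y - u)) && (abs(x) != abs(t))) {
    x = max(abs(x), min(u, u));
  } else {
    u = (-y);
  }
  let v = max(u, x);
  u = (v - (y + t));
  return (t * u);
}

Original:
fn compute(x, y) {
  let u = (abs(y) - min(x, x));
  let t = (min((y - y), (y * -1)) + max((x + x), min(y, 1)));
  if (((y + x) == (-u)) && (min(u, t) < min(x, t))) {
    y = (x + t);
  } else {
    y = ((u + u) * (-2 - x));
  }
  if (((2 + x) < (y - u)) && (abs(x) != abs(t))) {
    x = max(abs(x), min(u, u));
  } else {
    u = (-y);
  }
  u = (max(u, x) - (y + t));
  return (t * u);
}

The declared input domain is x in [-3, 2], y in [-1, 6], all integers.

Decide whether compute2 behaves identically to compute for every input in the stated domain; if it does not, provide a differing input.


Reading the diff, among the changes: comparison usage differs, local variable names differ, statement counts differ.
Tracing x=1, y=6: compute: u=5, then t=-4, then (((y + x) == (-u)) && (min(u, t) < min(x, t))) is false, then y=-30, then (((2 + x) < (y - u)) && (abs(x) != abs(t))) is false, then u=30, then u=64, then returns -256 | compute2: t=-4, then u=5, then (((y + x) == (-u)) && (min(x, t) > min(u, t))) is false, then y=-30, then (((2 + x) < (y - u)) && (abs(x) != abs(t))) is false, then u=30, then v=30, then u=64, then returns -256 — matching result -256.
Across all 48 domain points the two functions coincide.
verdict: equivalent


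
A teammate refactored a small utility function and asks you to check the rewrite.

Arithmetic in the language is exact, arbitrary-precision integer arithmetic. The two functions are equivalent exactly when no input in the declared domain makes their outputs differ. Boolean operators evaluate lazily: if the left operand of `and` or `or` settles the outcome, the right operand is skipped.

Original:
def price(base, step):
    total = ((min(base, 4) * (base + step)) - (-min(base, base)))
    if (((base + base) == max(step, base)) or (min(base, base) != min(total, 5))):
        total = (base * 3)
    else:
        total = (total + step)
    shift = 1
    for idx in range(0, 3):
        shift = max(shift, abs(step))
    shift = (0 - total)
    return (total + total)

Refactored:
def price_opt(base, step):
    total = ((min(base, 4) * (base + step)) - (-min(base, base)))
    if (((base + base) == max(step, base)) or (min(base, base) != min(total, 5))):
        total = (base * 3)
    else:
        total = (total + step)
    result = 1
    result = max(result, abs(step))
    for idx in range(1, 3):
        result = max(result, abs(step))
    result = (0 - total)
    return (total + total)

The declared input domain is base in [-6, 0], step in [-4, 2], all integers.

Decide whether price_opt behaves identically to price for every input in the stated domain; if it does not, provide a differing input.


Comparing the listings, the differences include: statement counts differ, and loop structure differs, and min/max/abs usage differs, and local variable names differ.
Tracing base=-3, step=-4: price: total becomes 18; next (((base + base) == max(step, base)) or (min(base, base) != min(total, 5))) evaluates to true; next total becomes -9; next shift becomes 1; next at idx=0:; next shift becomes 4; next at idx=1:; next shift becomes 4; next at idx=2:; next shift becomes 4; next shift becomes 9; next final value -18 | price_opt: total becomes 18; next (((base + base) == max(step, base)) or (min(base, base) != min(total, 5))) evaluates to true; next total becomes -9; next result becomes 1; next result becomes 4; next at idx=1:; next result becomes 4; next at idx=2:; next result becomes 4; next result becomes 9; next final value -18 — matching result -18.
Across all 49 domain points the two functions coincide.
verdict: equivalent


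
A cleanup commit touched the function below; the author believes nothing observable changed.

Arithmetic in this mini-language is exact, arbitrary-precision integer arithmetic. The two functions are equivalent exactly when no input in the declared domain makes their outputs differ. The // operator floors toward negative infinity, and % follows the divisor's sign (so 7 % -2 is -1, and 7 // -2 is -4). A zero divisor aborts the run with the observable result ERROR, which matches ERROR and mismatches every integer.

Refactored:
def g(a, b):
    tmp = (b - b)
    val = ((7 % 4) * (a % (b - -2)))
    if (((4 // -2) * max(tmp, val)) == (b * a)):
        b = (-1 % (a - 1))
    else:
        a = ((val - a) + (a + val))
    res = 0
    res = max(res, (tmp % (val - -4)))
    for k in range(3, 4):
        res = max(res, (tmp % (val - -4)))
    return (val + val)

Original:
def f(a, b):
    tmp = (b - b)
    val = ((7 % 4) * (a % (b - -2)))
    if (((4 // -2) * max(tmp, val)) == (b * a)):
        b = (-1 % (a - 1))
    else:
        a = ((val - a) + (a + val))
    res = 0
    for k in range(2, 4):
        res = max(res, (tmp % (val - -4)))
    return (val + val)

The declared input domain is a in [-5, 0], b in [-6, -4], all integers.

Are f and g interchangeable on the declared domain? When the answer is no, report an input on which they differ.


Comparing the listings, the differences include: loop structure differs, and arithmetic usage differs, and statement counts differ, and min/max/abs usage differs, and constant usage differs.
One worked example (a=-4, b=-5) — f: tmp := 0 | val := -3 | (((4 // -2) * max(tmp, val)) == (b * a)): false | a := -6 | res := 0 | iter k=2: | res := 0 | iter k=3: | res := 0 | result -6; g: tmp := 0 | val := -3 | (((4 // -2) * max(tmp, val)) == (b * a)): false | a := -6 | res := 0 | res := 0 | iter k=3: | res := 0 | result -6; agreement on -6.
An exhaustive pass over the 18 declared inputs shows identical outputs.
verdict: equivalent


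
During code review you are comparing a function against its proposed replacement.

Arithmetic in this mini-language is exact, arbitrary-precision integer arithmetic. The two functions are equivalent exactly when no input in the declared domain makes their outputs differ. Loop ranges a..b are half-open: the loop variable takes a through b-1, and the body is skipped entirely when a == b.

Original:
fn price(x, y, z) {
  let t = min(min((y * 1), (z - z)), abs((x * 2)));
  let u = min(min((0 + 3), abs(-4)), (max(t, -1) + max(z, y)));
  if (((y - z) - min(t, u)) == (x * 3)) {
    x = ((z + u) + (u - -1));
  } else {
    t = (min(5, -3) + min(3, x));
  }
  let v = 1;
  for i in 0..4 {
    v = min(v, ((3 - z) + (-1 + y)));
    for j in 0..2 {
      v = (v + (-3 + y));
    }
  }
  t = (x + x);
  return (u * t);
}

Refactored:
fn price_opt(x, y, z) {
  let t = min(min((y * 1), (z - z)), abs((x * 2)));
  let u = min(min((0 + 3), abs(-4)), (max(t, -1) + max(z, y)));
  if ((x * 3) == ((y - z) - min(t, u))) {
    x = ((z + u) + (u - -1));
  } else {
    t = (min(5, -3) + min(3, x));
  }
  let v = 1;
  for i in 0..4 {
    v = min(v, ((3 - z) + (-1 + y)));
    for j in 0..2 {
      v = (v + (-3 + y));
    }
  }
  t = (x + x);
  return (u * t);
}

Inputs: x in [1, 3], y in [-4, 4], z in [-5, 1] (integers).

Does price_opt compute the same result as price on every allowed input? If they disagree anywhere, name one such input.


Reading the diff, among the changes: same computation, different form.
One worked example (x=1, y=2, z=1) — price: t becomes 0; next u becomes 2; next (((y - z) - min(t, u)) == (x * 3)) evaluates to false; next t becomes -2; next v becomes 1; next at i=0:; next v becomes 1; next at j=0:; next v becomes 0; next at j=1:; next v becomes -1; next at i=1:; next v becomes -1; next at j=0:; next v becomes -2; next at j=1:; next v becomes -3; next at i=2:; next v becomes -3; next at j=0:; next v becomes -4; next at j=1:; next v becomes -5; next at i=3:; next v becomes -5; next at j=0:; next v becomes -6; next at j=1:; next v becomes -7; next t becomes 2; next final value 4; price_opt: t becomes 0; next u becomes 2; next ((x * 3) == ((y - z) - min(t, u))) evaluates to false; next t becomes -2; next v becomes 1; next at i=0:; next v becomes 1; next at j=0:; next v becomes 0; next at j=1:; next v becomes -1; next at i=1:; next v becomes -1; next at j=0:; next v becomes -2; next at j=1:; next v becomes -3; next at i=2:; next v becomes -3; next at j=0:; next v becomes -4; next at j=1:; next v becomes -5; next at i=3:; next v becomes -5; next at j=0:; next v becomes -6; next at j=1:; next v becomes -7; next t becomes 2; next final value 4; agreement on 4.
Every one of the 189 inputs gives matching results.
verdict: equivalent


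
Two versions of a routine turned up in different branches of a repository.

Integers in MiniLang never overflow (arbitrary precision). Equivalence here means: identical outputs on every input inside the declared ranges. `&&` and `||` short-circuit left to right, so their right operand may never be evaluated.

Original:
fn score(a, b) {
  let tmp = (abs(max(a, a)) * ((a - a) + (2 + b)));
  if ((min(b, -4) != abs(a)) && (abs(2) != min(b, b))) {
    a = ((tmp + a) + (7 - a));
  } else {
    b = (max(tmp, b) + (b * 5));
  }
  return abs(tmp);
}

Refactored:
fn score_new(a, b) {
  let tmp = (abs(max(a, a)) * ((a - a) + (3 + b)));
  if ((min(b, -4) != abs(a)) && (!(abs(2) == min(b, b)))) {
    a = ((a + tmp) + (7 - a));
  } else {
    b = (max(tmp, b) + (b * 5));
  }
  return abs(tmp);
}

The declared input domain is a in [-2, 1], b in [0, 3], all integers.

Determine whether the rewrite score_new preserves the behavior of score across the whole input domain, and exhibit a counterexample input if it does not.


Consider the input a=-2, b=0.
score: tmp := 4 | ((min(b, -4) != abs(a)) && (abs(2) != min(b, b))): true | a := 11 | result 4
score_new: tmp := 6 | ((min(b, -4) != abs(a)) && (!(abs(2) == min(b, b)))): true | a := 13 | result 6
4 != 6, so the rewrite changes behavior.
verdict: not equivalent; witness: a=-2, b=0


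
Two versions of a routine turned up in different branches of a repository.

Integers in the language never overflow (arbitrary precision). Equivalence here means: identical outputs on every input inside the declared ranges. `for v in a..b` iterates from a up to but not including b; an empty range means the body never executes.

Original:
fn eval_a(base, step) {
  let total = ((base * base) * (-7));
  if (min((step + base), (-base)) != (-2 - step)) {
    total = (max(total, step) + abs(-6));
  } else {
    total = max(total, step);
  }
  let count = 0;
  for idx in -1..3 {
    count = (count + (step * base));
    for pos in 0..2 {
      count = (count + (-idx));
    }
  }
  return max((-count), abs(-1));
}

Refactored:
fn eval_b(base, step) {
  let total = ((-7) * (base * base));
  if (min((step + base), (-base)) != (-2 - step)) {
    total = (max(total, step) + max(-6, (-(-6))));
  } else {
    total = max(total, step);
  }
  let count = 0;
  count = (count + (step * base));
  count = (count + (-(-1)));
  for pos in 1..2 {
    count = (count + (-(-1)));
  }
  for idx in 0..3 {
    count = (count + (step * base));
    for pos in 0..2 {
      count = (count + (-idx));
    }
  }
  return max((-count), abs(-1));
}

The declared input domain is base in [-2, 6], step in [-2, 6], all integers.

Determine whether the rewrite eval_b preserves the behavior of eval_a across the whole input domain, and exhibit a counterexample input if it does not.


Reading the diff, among the changes: arithmetic usage differs, plus min/max/abs usage differs, plus loop structure differs, plus constant usage differs, plus statement counts differ.
One worked example (base=6, step=-2) — eval_a: total = -252; (min((step + base), (-base)) != (-2 - step)) -> true; total = 4; count = 0; [idx=-1]; count = -12; [pos=0]; count = -11; [pos=1]; count = -10; [idx=0]; count = -22; [pos=0]; count = -22; [pos=1]; count = -22; [idx=1]; count = -34; [pos=0]; count = -35; [pos=1]; count = -36; [idx=2]; count = -48; [pos=0]; count = -50; [pos=1]; count = -52; return 52; eval_b: total = -252; (min((step + base), (-base)) != (-2 - step)) -> true; total = 4; count = 0; count = -12; count = -11; [pos=1]; count = -10; [idx=0]; count = -22; [pos=0]; count = -22; [pos=1]; count = -22; [idx=1]; count = -34; [pos=0]; count = -35; [pos=1]; count = -36; [idx=2]; count = -48; [pos=0]; count = -50; [pos=1]; count = -52; return 52; agreement on 52.
Checked all 81 inputs in the declared domain: the outputs agree on every one.
verdict: equivalent


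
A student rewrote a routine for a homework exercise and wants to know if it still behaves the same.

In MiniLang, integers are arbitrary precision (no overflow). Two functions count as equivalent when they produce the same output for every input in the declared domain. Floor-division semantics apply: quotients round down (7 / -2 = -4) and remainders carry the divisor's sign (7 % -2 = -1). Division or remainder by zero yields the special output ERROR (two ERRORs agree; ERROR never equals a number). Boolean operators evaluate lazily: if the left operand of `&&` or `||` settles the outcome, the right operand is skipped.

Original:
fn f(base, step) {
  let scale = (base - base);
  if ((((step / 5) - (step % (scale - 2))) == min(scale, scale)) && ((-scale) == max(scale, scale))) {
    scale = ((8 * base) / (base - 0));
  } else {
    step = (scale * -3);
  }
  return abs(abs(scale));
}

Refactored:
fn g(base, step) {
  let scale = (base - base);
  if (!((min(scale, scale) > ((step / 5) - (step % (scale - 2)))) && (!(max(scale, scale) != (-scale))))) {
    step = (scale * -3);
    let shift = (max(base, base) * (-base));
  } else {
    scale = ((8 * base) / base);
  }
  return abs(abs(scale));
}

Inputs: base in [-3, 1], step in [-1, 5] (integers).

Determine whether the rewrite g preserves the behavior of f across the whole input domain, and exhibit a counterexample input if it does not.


Input base=-3, step=-1: 8 from f versus 0 from g.
verdict: not equivalent; witness: base=-3, step=-1


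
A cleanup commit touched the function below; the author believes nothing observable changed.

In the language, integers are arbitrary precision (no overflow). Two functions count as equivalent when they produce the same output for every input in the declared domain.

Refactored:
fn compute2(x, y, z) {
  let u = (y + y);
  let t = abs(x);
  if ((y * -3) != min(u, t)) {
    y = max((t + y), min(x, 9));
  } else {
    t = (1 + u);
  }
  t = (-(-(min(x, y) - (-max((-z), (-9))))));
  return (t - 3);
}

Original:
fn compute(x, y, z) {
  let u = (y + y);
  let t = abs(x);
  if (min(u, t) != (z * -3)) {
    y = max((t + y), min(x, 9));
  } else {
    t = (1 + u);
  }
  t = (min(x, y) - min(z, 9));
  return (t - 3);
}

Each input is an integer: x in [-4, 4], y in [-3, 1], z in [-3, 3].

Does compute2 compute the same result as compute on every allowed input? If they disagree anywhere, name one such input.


On input x=-2, y=-3, z=2, compute returns -8 while compute2 returns -7.
verdict: not equivalent; witness: x=-2, y=-3, z=2


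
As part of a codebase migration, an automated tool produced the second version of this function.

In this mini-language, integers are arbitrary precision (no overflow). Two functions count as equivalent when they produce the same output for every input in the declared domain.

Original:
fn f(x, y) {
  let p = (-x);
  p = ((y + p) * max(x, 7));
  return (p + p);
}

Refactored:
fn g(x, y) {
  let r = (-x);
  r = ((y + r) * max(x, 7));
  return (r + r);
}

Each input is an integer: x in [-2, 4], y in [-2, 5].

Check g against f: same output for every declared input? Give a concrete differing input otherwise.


Comparing the listings, the differences include: local variable names differ.
One worked example (x=1, y=0) — f: p = -1; p = -7; return -14; g: r = -1; r = -7; return -14; agreement on -14.
Every one of the 56 inputs gives matching results.
verdict: equivalent


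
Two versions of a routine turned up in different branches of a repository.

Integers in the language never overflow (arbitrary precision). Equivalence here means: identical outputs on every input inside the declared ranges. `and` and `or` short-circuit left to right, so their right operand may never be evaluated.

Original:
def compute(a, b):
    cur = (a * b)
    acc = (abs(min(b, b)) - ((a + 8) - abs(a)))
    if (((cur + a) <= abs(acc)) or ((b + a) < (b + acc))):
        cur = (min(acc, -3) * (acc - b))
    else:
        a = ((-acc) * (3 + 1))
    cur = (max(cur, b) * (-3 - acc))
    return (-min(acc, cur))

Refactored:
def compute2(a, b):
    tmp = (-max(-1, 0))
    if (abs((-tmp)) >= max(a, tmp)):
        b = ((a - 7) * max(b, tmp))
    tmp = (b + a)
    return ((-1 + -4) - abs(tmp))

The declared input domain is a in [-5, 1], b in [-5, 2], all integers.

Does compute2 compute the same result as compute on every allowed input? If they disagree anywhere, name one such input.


Run the pair on a=-5, b=-5.
compute: cur = 25; acc = 7; (((cur + a) <= abs(acc)) or ((b + a) < (b + acc))) -> true; cur = -36; cur = 50; return -7
compute2: tmp = 0; (abs((-tmp)) >= max(a, tmp)) -> true; b = 0; tmp = -5; return -10
-7 and -10 differ, so these are not the same function on this domain.
verdict: not equivalent; witness: a=-5, b=-5


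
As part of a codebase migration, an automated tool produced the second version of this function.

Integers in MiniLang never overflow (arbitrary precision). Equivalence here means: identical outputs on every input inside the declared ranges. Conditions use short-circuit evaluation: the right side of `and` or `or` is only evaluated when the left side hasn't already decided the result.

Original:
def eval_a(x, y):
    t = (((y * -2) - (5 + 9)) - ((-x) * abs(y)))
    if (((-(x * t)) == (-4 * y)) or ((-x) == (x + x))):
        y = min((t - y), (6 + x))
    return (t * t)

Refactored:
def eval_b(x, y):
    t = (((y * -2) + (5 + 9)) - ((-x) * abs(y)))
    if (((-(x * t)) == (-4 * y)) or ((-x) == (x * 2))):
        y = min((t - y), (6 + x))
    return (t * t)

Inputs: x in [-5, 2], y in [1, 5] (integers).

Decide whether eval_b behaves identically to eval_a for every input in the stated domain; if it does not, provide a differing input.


Input x=-5, y=1: 441 from eval_a versus 49 from eval_b.
verdict: not equivalent; witness: x=-5, y=1


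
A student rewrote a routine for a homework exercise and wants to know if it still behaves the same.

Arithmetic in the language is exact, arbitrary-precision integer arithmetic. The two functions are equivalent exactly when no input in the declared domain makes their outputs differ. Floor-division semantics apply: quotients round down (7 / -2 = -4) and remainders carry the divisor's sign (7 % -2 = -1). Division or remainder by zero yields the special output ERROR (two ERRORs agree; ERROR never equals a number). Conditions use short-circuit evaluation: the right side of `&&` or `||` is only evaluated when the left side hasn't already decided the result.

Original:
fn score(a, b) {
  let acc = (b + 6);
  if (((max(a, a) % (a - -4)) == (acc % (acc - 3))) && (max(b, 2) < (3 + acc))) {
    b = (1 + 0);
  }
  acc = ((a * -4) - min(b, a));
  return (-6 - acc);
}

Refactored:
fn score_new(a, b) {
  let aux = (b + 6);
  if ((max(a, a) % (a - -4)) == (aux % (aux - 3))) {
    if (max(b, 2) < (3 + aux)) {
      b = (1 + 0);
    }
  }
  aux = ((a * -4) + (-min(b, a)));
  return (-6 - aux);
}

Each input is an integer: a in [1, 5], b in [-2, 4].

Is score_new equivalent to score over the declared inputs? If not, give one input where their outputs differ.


The two versions differ — the changes include boolean connective usage differs; and local variable names differ; and statement counts differ; and branching structure differs; and arithmetic usage differs.
One worked example (a=1, b=0) — score: acc becomes 6; next (((max(a, a) % (a - -4)) == (acc % (acc - 3))) && (max(b, 2) < (3 + acc))) evaluates to false; next acc becomes -4; next final value -2; score_new: aux becomes 6; next ((max(a, a) % (a - -4)) == (aux % (aux - 3))) evaluates to false; next aux becomes -4; next final value -2; agreement on -2.
Every one of the 35 inputs gives matching results.
verdict: equivalent


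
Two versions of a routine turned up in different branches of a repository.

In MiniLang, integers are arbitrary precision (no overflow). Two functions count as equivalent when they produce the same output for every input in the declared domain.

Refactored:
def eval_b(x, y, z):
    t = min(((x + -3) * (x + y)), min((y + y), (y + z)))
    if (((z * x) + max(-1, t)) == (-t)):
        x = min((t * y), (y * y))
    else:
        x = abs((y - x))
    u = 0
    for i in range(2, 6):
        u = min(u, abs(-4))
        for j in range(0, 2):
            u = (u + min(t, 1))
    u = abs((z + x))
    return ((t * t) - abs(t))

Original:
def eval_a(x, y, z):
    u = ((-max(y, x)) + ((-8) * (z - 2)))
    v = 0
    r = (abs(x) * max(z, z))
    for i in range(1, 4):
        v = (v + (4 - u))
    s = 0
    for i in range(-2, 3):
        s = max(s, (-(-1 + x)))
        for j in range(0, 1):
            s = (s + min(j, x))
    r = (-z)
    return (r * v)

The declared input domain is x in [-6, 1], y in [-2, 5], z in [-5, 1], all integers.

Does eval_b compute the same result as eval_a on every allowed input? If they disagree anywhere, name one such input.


There is a counterexample at x=-6, y=-2, z=-5: -810 on one side, 42 on the other.
eval_a: u becomes 58; next v becomes 0; next r becomes -30; next at i=1:; next v becomes -54; next at i=2:; next v becomes -108; next at i=3:; next v becomes -162; next s becomes 0; next at i=-2:; next s becomes 7; next at j=0:; next s becomes 1; next at i=-1:; next s becomes 7; next at j=0:; next s becomes 1; next at i=0:; next s becomes 7; next at j=0:; next s becomes 1; next at i=1:; next s becomes 7; next at j=0:; next s becomes 1; next at i=2:; next s becomes 7; next at j=0:; next s becomes 1; next r becomes 5; next final value -810
eval_b: t becomes -7; next (((z * x) + max(-1, t)) == (-t)) evaluates to false; next x becomes 4; next u becomes 0; next at i=2:; next u becomes 0; next at j=0:; next u becomes -7; next at j=1:; next u becomes -14; next at i=3:; next u becomes -14; next at j=0:; next u becomes -21; next at j=1:; next u becomes -28; next at i=4:; next u becomes -28; next at j=0:; next u becomes -35; next at j=1:; next u becomes -42; next at i=5:; next u becomes -42; next at j=0:; next u becomes -49; next at j=1:; next u becomes -56; next u becomes 1; next final value 42
verdict: not equivalent; witness: x=-6, y=-2, z=-5
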